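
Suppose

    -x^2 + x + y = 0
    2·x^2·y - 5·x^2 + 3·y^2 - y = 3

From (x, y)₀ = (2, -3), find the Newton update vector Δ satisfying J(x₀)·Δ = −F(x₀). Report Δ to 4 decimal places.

At (2, -3): F = (-5.0000, -17.0000).
Jacobian J = [[-2·x + 1, 1], [4·x·y - 10·x, 2·x^2 + 6·y - 1]].
At the point, J = [[-3.0000, 1.0000], [-44.0000, -11.0000]] (det J = 77.0000).
Solving J·Δ = −F gives Δ = (-0.9351, 2.1948).

(-0.9351, 2.1948)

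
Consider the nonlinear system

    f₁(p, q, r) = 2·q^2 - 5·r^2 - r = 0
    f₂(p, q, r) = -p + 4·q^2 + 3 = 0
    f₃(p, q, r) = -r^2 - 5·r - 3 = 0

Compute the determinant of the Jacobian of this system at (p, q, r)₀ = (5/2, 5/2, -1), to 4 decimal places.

J = [[0, 4·q, -10·r - 1], [-1, 8·q, 0], [0, 0, -2·r - 5]].
At the point, J = [[0.0000, 10.0000, 9.0000], [-1.0000, 20.0000, 0.0000], [0.0000, 0.0000, -3.0000]].
det J = -30.0000.

-30.0000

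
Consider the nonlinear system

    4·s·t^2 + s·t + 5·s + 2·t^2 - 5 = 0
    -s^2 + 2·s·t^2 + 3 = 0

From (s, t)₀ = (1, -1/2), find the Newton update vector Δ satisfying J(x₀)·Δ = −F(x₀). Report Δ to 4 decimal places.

(0.5676, 0.8243)

At (1, -1/2): F = (1.0000, 2.5000).
Jacobian J = [[4·t^2 + t + 5, 8·s·t + s + 4·t], [-2·s + 2·t^2, 4·s·t]].
At the point, J = [[5.5000, -5.0000], [-1.5000, -2.0000]] (det J = -18.5000).
Solving J·Δ = −F gives Δ = (0.5676, 0.8243).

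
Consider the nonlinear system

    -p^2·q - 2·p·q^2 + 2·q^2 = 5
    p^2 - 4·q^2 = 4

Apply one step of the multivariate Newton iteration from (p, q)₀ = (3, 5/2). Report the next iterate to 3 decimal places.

At (3, 5/2): F = (-52.500, -20.000).
Jacobian J = [[-2·p·q - 2·q^2, -p^2 - 4·p·q + 4·q], [2·p, -8·q]].
At the point, J = [[-27.500, -29.000], [6.000, -20.000]] (det J = 724.000).
Solving J·Δ = −F gives Δ = (-0.649, -1.195).
Then the next iterate is (p, q)₁ = (2.351, 1.305).

(2.351, 1.305)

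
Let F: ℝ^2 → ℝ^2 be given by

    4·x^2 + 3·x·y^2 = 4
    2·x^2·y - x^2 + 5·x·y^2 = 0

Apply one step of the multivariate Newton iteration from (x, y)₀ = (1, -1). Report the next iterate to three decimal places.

At (1, -1): F = (3.000, 2.000).
Jacobian J = [[8·x + 3·y^2, 6·x·y], [4·x·y - 2·x + 5·y^2, 2·x^2 + 10·x·y]].
At the point, J = [[11.000, -6.000], [-1.000, -8.000]] (det J = -94.000).
Solving J·Δ = −F gives Δ = (-0.128, 0.266).
Then the next iterate is (x, y)₁ = (0.872, -0.734).

(0.872, -0.734)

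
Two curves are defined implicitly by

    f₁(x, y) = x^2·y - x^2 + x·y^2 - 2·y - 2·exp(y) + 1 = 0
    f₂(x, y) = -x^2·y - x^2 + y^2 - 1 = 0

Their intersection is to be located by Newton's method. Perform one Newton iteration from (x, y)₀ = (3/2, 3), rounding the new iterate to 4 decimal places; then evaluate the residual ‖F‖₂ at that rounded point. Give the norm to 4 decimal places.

11.4257

At (3/2, 3): F = (-27.171074, -1.0000).
Jacobian J = [[2·x·y - 2·x + y^2, x^2 + 2·x·y - 2·exp(y) - 2], [-2·x·y - 2·x, -x^2 + 2·y]].
At the point, J = [[15.0000, -30.921074], [-12.0000, 3.7500]] (det J = -314.802886).
Solving J·Δ = −F gives Δ = (-0.4219, -1.0834).
Then the next iterate is (x, y)₁ = (1.0781, 1.9166).
Re-evaluating at (1.0781, 1.9166): F = (-11.403205, -0.716607), so ‖F‖₂ = 11.4257.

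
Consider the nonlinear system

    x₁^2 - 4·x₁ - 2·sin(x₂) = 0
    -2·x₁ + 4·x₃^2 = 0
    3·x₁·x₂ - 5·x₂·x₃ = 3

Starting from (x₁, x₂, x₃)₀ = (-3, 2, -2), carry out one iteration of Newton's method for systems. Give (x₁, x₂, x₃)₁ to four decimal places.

(-1.0381, 2.5261, -0.8702)

At (-3, 2, -2): F = (19.181405, 22.0000, -1.0000).
Jacobian J = [[2·x₁ - 4, -2·cos(x₂), 0], [-2, 0, 8·x₃], [3·x₂, 3·x₁ - 5·x₃, -5·x₂]].
At the point, J = [[-10.0000, 0.832294, 0.0000], [-2.0000, 0.0000, -16.0000], [6.0000, 1.0000, -10.0000]] (det J = -256.546066).
Solving J·Δ = −F gives Δ = (1.9619, 0.5261, 1.1298).
Then the next iterate is (x₁, x₂, x₃)₁ = (-1.0381, 2.5261, -0.8702).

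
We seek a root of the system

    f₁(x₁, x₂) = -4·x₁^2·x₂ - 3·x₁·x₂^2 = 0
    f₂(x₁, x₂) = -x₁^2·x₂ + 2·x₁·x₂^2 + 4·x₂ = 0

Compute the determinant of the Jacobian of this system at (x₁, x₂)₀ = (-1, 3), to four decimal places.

J = [[-8·x₁·x₂ - 3·x₂^2, -4·x₁^2 - 6·x₁·x₂], [-2·x₁·x₂ + 2·x₂^2, -x₁^2 + 4·x₁·x₂ + 4]].
At the point, J = [[-3.0000, 14.0000], [24.0000, -9.0000]].
det J = -309.0000.

-309.0000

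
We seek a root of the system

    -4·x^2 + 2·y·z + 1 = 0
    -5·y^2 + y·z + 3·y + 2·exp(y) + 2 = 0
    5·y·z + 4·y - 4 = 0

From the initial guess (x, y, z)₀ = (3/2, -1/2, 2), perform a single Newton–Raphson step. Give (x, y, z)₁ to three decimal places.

(1.060, -0.698, -3.507)

At (3/2, -1/2, 2): F = (-10.000, -0.53694, -11.000).
Jacobian J = [[-8·x, 2·z, 2·y], [0, -10·y + z + 2·exp(y) + 3, y], [0, 5·z + 4, 5·y]].
At the point, J = [[-12.000, 4.000, -1.000], [0.000, 11.21306, -0.500], [0.000, 14.000, -2.500]] (det J = 252.39184).
Solving J·Δ = −F gives Δ = (-0.440, -0.198, -5.507).
Then the next iterate is (x, y, z)₁ = (1.060, -0.698, -3.507).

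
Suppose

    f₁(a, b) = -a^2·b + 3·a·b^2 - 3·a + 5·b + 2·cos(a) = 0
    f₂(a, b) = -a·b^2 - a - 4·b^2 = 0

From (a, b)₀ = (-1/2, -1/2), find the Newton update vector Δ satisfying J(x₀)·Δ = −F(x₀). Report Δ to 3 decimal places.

(-2.664, -0.844)

At (-1/2, -1/2): F = (0.50517, -0.375).
Jacobian J = [[-2·a·b + 3·b^2 - 2·sin(a) - 3, -a^2 + 6·a·b + 5], [-b^2 - 1, -2·a·b - 8·b]].
At the point, J = [[-1.79115, 6.250], [-1.250, 3.500]] (det J = 1.54348).
Solving J·Δ = −F gives Δ = (-2.664, -0.844).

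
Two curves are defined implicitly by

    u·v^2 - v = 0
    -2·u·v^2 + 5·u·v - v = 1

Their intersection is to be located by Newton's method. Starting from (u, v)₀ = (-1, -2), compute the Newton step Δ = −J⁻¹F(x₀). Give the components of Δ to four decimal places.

At (-1, -2): F = (-2.0000, 19.0000).
Jacobian J = [[v^2, 2·u·v - 1], [-2·v^2 + 5·v, -4·u·v + 5·u - 1]].
At the point, J = [[4.0000, 3.0000], [-18.0000, -14.0000]] (det J = -2.0000).
Solving J·Δ = −F gives Δ = (-14.5000, 20.0000).

(-14.5000, 20.0000)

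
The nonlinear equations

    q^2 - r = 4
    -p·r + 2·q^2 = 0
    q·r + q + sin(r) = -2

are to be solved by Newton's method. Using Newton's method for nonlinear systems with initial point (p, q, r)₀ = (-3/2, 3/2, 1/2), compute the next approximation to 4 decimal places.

At (-3/2, 3/2, 1/2): F = (-2.2500, 5.2500, 4.729426).
Jacobian J = [[0, 2·q, -1], [-r, 4·q, -p], [0, r + 1, q + cos(r)]].
At the point, J = [[0.0000, 3.0000, -1.0000], [-0.5000, 6.0000, 1.5000], [0.0000, 1.5000, 2.377583]] (det J = 4.316374).
Solving J·Δ = −F gives Δ = (5.2585, 0.0718, -2.0345).
Then the next iterate is (p, q, r)₁ = (3.7585, 1.5718, -1.5345).

(3.7585, 1.5718, -1.5345)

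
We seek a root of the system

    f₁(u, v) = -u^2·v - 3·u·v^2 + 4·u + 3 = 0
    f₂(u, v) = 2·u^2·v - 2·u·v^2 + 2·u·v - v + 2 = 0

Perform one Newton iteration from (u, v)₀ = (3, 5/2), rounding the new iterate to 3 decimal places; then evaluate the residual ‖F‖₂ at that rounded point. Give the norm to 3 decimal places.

At (3, 5/2): F = (-63.750, 22.000).
Jacobian J = [[-2·u·v - 3·v^2 + 4, -u^2 - 6·u·v], [4·u·v - 2·v^2 + 2·v, 2·u^2 - 4·u·v + 2·u - 1]].
At the point, J = [[-29.750, -54.000], [22.500, -7.000]] (det J = 1423.250).
Solving J·Δ = −F gives Δ = (-1.148, -0.548).
Then the next iterate is (u, v)₁ = (1.852, 1.952).
Re-evaluating at (1.852, 1.952): F = (-17.45722, 6.55519), so ‖F‖₂ = 18.647.

18.647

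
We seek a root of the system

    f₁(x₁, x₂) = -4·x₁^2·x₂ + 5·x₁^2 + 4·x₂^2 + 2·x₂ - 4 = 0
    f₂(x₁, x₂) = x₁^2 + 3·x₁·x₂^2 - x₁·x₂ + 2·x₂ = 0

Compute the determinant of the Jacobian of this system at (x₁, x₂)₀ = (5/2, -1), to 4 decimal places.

J = [[-8·x₁·x₂ + 10·x₁, -4·x₁^2 + 8·x₂ + 2], [2·x₁ + 3·x₂^2 - x₂, 6·x₁·x₂ - x₁ + 2]].
At the point, J = [[45.0000, -31.0000], [9.0000, -15.5000]].
det J = -418.5000.

-418.5000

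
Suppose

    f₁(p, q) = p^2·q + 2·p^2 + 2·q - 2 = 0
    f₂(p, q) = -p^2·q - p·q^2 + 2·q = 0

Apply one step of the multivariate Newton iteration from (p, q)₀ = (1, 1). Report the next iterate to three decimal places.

(2.000, -2.000)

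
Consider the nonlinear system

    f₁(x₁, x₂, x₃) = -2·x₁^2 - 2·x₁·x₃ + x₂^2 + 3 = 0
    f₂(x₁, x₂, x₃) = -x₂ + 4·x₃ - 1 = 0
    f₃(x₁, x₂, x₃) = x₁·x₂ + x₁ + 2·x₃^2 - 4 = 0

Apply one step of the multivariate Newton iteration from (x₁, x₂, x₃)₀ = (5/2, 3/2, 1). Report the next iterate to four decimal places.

(1.6132, 1.3477, 0.5869)

At (5/2, 3/2, 1): F = (-12.2500, 1.5000, 4.2500).
Jacobian J = [[-4·x₁ - 2·x₃, 2·x₂, -2·x₁], [0, -1, 4], [x₂ + 1, x₁, 4·x₃]].
At the point, J = [[-12.0000, 3.0000, -5.0000], [0.0000, -1.0000, 4.0000], [2.5000, 2.5000, 4.0000]] (det J = 185.5000).
Solving J·Δ = −F gives Δ = (-0.8868, -0.1523, -0.4131).
Then the next iterate is (x₁, x₂, x₃)₁ = (1.6132, 1.3477, 0.5869).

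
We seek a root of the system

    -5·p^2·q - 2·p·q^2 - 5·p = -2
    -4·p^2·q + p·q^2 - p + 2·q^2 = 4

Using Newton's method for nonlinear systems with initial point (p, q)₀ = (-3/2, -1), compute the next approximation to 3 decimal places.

(7.481, -11.077)

At (-3/2, -1): F = (23.750, 7.000).
Jacobian J = [[-10·p·q - 2·q^2 - 5, -5·p^2 - 4·p·q], [-8·p·q + q^2 - 1, -4·p^2 + 2·p·q + 4·q]].
At the point, J = [[-22.000, -17.250], [-12.000, -10.000]] (det J = 13.000).
Solving J·Δ = −F gives Δ = (8.981, -10.077).
Then the next iterate is (p, q)₁ = (7.481, -11.077).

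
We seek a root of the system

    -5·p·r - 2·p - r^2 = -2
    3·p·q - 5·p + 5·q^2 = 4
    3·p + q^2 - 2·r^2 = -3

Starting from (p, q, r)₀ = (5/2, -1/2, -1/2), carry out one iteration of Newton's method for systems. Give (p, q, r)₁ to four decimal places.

(-4.0134, -9.8348, -0.5223)

At (5/2, -1/2, -1/2): F = (3.0000, -19.0000, 10.2500).
Jacobian J = [[-5·r - 2, 0, -5·p - 2·r], [3·q - 5, 3·p + 10·q, 0], [3, 2·q, -4·r]].
At the point, J = [[0.5000, 0.0000, -11.5000], [-6.5000, 2.5000, 0.0000], [3.0000, -1.0000, 2.0000]] (det J = 14.0000).
Solving J·Δ = −F gives Δ = (-6.5134, -9.3348, -0.0223).
Then the next iterate is (p, q, r)₁ = (-4.0134, -9.8348, -0.5223).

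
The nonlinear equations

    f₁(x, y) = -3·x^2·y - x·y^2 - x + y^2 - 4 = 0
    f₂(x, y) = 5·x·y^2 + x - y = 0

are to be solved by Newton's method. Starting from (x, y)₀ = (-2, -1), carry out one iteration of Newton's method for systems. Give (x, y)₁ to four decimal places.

(-1.6899, -0.5190)

At (-2, -1): F = (13.0000, -11.0000).
Jacobian J = [[-6·x·y - y^2 - 1, -3·x^2 - 2·x·y + 2·y], [5·y^2 + 1, 10·x·y - 1]].
At the point, J = [[-14.0000, -18.0000], [6.0000, 19.0000]] (det J = -158.0000).
Solving J·Δ = −F gives Δ = (0.3101, 0.4810).
Then the next iterate is (x, y)₁ = (-1.6899, -0.5190).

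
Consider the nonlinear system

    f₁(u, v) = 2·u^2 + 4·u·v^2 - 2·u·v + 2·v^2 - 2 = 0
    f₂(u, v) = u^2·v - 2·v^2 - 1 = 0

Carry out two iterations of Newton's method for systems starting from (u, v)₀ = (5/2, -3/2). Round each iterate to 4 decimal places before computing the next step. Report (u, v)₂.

(1.5354, -0.1140)

At (5/2, -3/2): F = (45.0000, -14.8750).
Jacobian J = [[4·u + 4·v^2 - 2·v, 8·u·v - 2·u + 4·v], [2·u·v, u^2 - 4·v]].
At the point, J = [[22.0000, -41.0000], [-7.5000, 12.2500]] (det J = -38.0000).
Solving J·Δ = −F gives Δ = (-1.5428, 0.2697).
Then the next iterate is (u, v)₁ = (0.9572, -1.2303).
Round to (0.9572, -1.2303) and repeat: F = (11.010444, -5.154516), J = [[12.343952, -16.256745], [-2.355286, 5.837432]].
Δ = (0.5782, 1.1163), so (u, v)₂ = (1.5354, -0.1140).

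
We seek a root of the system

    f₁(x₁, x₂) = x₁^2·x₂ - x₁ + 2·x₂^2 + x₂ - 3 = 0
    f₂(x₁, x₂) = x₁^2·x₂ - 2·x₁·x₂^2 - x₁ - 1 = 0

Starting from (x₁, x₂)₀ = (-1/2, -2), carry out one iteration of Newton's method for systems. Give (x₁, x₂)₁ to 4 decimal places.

(-0.3235, -1.5294)

At (-1/2, -2): F = (3.0000, 3.0000).
Jacobian J = [[2·x₁·x₂ - 1, x₁^2 + 4·x₂ + 1], [2·x₁·x₂ - 2·x₂^2 - 1, x₁^2 - 4·x₁·x₂]].
At the point, J = [[1.0000, -6.7500], [-7.0000, -3.7500]] (det J = -51.0000).
Solving J·Δ = −F gives Δ = (0.1765, 0.4706).
Then the next iterate is (x₁, x₂)₁ = (-0.3235, -1.5294).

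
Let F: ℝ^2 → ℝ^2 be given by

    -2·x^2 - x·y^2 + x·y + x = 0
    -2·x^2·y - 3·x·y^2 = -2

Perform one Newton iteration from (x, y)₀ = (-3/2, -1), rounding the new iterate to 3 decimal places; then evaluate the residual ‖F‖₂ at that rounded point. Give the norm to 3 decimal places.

3.822

At (-3/2, -1): F = (-3.000, 11.000).
Jacobian J = [[-4·x - y^2 + y + 1, -2·x·y + x], [-4·x·y - 3·y^2, -2·x^2 - 6·x·y]].
At the point, J = [[5.000, -4.500], [-9.000, -13.500]] (det J = -108.000).
Solving J·Δ = −F gives Δ = (0.833, 0.259).
Then the next iterate is (x, y)₁ = (-0.667, -0.741).
Re-evaluating at (-0.667, -0.741): F = (-0.69629, 3.75804), so ‖F‖₂ = 3.822.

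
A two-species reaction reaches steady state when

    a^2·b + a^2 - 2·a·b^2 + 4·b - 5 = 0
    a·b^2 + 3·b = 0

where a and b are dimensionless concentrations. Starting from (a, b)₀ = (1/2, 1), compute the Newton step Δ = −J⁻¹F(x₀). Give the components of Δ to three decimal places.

(-6.167, 0.667)

At (1/2, 1): F = (-1.500, 3.500).
Jacobian J = [[2·a·b + 2·a - 2·b^2, a^2 - 4·a·b + 4], [b^2, 2·a·b + 3]].
At the point, J = [[0.000, 2.250], [1.000, 4.000]] (det J = -2.250).
Solving J·Δ = −F gives Δ = (-6.167, 0.667).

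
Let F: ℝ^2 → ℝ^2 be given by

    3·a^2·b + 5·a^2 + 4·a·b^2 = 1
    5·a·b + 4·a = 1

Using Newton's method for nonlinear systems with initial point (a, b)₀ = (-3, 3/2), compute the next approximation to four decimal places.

(-1.5647, 0.2338)

At (-3, 3/2): F = (57.5000, -35.5000).
Jacobian J = [[6·a·b + 10·a + 4·b^2, 3·a^2 + 8·a·b], [5·b + 4, 5·a]].
At the point, J = [[-48.0000, -9.0000], [11.5000, -15.0000]] (det J = 823.5000).
Solving J·Δ = −F gives Δ = (1.4353, -1.2662).
Then the next iterate is (a, b)₁ = (-1.5647, 0.2338).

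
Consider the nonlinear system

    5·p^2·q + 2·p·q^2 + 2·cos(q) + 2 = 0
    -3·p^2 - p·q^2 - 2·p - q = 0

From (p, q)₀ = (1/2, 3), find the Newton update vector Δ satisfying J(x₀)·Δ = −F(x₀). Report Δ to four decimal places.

(0.3881, -3.6710)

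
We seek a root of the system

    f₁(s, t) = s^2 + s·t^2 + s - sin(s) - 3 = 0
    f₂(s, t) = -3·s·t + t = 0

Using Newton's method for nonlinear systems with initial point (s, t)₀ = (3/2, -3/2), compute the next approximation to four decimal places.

(10.7047, 11.8346)

At (3/2, -3/2): F = (3.127505, 5.2500).
Jacobian J = [[2·s + t^2 - cos(s) + 1, 2·s·t], [-3·t, -3·s + 1]].
At the point, J = [[6.179263, -4.5000], [4.5000, -3.5000]] (det J = -1.377420).
Solving J·Δ = −F gives Δ = (9.2047, 13.3346).
Then the next iterate is (s, t)₁ = (10.7047, 11.8346).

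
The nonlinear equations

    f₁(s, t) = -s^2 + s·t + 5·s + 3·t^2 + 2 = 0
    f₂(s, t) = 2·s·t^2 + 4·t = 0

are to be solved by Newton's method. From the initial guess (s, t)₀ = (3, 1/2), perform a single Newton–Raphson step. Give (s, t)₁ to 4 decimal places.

(13.1875, -0.3594)

At (3, 1/2): F = (10.2500, 3.5000).
Jacobian J = [[-2·s + t + 5, s + 6·t], [2·t^2, 4·s·t + 4]].
At the point, J = [[-0.5000, 6.0000], [0.5000, 10.0000]] (det J = -8.0000).
Solving J·Δ = −F gives Δ = (10.1875, -0.8594).
Then the next iterate is (s, t)₁ = (13.1875, -0.3594).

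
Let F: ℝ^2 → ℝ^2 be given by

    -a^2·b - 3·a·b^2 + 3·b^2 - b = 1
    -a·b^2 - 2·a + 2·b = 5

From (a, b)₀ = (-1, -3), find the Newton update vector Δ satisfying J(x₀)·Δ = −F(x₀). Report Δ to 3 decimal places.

(-0.825, 2.269)

At (-1, -3): F = (59.000, 0.000).
Jacobian J = [[-2·a·b - 3·b^2, -a^2 - 6·a·b + 6·b - 1], [-b^2 - 2, -2·a·b + 2]].
At the point, J = [[-33.000, -38.000], [-11.000, -4.000]] (det J = -286.000).
Solving J·Δ = −F gives Δ = (-0.825, 2.269).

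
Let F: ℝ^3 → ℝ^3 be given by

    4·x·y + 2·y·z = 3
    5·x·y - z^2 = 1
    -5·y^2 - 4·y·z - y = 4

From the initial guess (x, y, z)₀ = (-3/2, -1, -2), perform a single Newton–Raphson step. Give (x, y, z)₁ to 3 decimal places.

(-2.077, -0.127, -1.710)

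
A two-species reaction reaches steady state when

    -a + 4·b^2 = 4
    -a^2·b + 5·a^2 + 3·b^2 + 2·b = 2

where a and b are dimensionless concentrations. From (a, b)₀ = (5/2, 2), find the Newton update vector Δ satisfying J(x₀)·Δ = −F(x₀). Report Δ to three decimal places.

At (5/2, 2): F = (9.500, 32.750).
Jacobian J = [[-1, 8·b], [-2·a·b + 10·a, -a^2 + 6·b + 2]].
At the point, J = [[-1.000, 16.000], [15.000, 7.750]] (det J = -247.750).
Solving J·Δ = −F gives Δ = (-1.818, -0.707).

(-1.818, -0.707)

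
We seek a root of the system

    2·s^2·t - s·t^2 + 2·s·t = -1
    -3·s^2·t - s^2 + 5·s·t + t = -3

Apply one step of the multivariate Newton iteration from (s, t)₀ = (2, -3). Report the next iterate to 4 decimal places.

At (2, -3): F = (-53.0000, 2.0000).
Jacobian J = [[4·s·t - t^2 + 2·t, 2·s^2 - 2·s·t + 2·s], [-6·s·t - 2·s + 5·t, -3·s^2 + 5·s + 1]].
At the point, J = [[-39.0000, 24.0000], [17.0000, -1.0000]] (det J = -369.0000).
Solving J·Δ = −F gives Δ = (0.0136, 2.2304).
Then the next iterate is (s, t)₁ = (2.0136, -0.7696).

(2.0136, -0.7696)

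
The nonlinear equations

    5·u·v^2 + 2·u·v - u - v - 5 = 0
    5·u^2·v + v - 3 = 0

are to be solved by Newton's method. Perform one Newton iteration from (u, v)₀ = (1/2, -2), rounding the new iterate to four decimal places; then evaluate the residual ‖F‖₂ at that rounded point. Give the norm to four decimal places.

22.5382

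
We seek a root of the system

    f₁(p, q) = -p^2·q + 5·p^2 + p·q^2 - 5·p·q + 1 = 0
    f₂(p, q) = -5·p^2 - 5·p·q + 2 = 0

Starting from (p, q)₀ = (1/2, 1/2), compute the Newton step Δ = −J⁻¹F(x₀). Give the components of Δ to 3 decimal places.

(-0.161, 0.283)

At (1/2, 1/2): F = (1.000, -0.500).
Jacobian J = [[-2·p·q + 10·p + q^2 - 5·q, -p^2 + 2·p·q - 5·p], [-10·p - 5·q, -5·p]].
At the point, J = [[2.250, -2.250], [-7.500, -2.500]] (det J = -22.500).
Solving J·Δ = −F gives Δ = (-0.161, 0.283).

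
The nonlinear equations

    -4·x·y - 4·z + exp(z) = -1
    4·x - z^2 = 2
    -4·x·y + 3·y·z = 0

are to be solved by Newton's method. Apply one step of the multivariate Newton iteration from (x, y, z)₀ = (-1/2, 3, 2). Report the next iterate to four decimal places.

(-0.7403, 2.1599, -0.2403)

At (-1/2, 3, 2): F = (6.389056, -8.0000, 24.0000).
Jacobian J = [[-4·y, -4·x, exp(z) - 4], [4, 0, -2·z], [-4·y, -4·x + 3·z, 3·y]].
At the point, J = [[-12.0000, 2.0000, 3.389056], [4.0000, 0.0000, -4.0000], [-12.0000, 8.0000, 9.0000]] (det J = -251.550205).
Solving J·Δ = −F gives Δ = (-0.2403, -0.8401, -2.2403).
Then the next iterate is (x, y, z)₁ = (-0.7403, 2.1599, -0.2403).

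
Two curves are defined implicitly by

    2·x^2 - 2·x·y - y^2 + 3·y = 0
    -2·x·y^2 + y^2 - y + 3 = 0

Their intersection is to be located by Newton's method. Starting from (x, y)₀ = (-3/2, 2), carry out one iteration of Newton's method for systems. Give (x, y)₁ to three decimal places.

(-0.354, 1.478)

At (-3/2, 2): F = (12.500, 17.000).
Jacobian J = [[4·x - 2·y, -2·x - 2·y + 3], [-2·y^2, -4·x·y + 2·y - 1]].
At the point, J = [[-10.000, 2.000], [-8.000, 15.000]] (det J = -134.000).
Solving J·Δ = −F gives Δ = (1.146, -0.522).
Then the next iterate is (x, y)₁ = (-0.354, 1.478).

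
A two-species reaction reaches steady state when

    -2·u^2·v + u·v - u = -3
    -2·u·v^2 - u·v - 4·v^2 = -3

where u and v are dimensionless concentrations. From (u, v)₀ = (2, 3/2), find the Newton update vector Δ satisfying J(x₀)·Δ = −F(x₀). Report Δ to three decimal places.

(-0.380, -0.605)

At (2, 3/2): F = (-8.000, -18.000).
Jacobian J = [[-4·u·v + v - 1, -2·u^2 + u], [-2·v^2 - v, -4·u·v - u - 8·v]].
At the point, J = [[-11.500, -6.000], [-6.000, -26.000]] (det J = 263.000).
Solving J·Δ = −F gives Δ = (-0.380, -0.605).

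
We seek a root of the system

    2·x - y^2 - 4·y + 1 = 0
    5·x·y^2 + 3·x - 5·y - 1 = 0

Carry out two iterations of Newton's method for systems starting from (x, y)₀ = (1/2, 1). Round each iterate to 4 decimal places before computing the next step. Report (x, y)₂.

At (1/2, 1): F = (-3.0000, -2.0000).
Jacobian J = [[2, -2·y - 4], [5·y^2 + 3, 10·x·y - 5]].
At the point, J = [[2.0000, -6.0000], [8.0000, 0.0000]] (det J = 48.0000).
Solving J·Δ = −F gives Δ = (0.2500, -0.4167).
Then the next iterate is (x, y)₁ = (0.7500, 0.5833).
Round to (0.7500, 0.5833) and repeat: F = (-0.173439, -0.390604), J = [[2.0000, -5.1666], [4.701194, -0.625250]].
Δ = (0.0829, -0.0015), so (x, y)₂ = (0.8329, 0.5818).

(0.8329, 0.5818)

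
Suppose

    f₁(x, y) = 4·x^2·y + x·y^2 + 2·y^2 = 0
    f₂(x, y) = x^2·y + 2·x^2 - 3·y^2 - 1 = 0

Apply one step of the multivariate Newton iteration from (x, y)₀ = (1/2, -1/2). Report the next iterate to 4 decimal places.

(0.0182, 0.1455)

At (1/2, -1/2): F = (0.1250, -1.3750).
Jacobian J = [[8·x·y + y^2, 4·x^2 + 2·x·y + 4·y], [2·x·y + 4·x, x^2 - 6·y]].
At the point, J = [[-1.7500, -1.5000], [1.5000, 3.2500]] (det J = -3.4375).
Solving J·Δ = −F gives Δ = (-0.4818, 0.6455).
Then the next iterate is (x, y)₁ = (0.0182, 0.1455).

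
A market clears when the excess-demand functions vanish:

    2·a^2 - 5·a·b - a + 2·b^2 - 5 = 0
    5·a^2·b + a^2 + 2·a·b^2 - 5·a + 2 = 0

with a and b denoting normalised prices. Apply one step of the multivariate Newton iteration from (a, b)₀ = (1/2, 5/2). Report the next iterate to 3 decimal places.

(0.236, 1.928)

At (1/2, 5/2): F = (1.250, 9.125).
Jacobian J = [[4·a - 5·b - 1, -5·a + 4·b], [10·a·b + 2·a + 2·b^2 - 5, 5·a^2 + 4·a·b]].
At the point, J = [[-11.500, 7.500], [21.000, 6.250]] (det J = -229.375).
Solving J·Δ = −F gives Δ = (-0.264, -0.572).
Then the next iterate is (a, b)₁ = (0.236, 1.928).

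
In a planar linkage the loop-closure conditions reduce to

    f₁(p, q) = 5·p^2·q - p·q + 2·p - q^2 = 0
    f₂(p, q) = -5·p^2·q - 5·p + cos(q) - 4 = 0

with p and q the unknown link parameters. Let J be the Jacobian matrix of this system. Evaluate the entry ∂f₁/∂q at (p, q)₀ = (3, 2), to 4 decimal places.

38.0000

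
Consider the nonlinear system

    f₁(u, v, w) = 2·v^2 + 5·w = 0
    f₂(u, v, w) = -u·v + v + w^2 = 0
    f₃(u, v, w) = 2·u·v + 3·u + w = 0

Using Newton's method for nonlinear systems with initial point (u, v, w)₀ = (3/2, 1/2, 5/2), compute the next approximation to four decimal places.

At (3/2, 1/2, 5/2): F = (13.0000, 6.0000, 8.5000).
Jacobian J = [[0, 4·v, 5], [-v, -u + 1, 2·w], [2·v + 3, 2·u, 1]].
At the point, J = [[0.0000, 2.0000, 5.0000], [-0.5000, -0.5000, 5.0000], [4.0000, 3.0000, 1.0000]] (det J = 43.5000).
Solving J·Δ = −F gives Δ = (0.3966, -2.8793, -1.4483).
Then the next iterate is (u, v, w)₁ = (1.8966, -2.3793, 1.0517).

(1.8966, -2.3793, 1.0517)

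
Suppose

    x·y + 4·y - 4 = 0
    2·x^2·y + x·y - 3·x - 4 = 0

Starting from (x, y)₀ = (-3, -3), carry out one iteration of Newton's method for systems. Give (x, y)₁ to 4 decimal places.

(-3.8667, 1.4000)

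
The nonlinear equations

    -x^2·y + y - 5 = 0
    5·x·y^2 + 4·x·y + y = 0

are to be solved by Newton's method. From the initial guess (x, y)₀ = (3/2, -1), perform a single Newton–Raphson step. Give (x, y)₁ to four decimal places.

At (3/2, -1): F = (-3.7500, 0.5000).
Jacobian J = [[-2·x·y, -x^2 + 1], [5·y^2 + 4·y, 10·x·y + 4·x + 1]].
At the point, J = [[3.0000, -1.2500], [1.0000, -8.0000]] (det J = -22.7500).
Solving J·Δ = −F gives Δ = (1.3462, 0.2308).
Then the next iterate is (x, y)₁ = (2.8462, -0.7692).

(2.8462, -0.7692)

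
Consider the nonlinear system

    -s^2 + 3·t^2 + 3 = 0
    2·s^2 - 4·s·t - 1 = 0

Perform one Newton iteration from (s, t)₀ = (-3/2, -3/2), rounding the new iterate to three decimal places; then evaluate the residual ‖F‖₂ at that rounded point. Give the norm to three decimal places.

2.581

At (-3/2, -3/2): F = (7.500, -5.500).
Jacobian J = [[-2·s, 6·t], [4·s - 4·t, -4·s]].
At the point, J = [[3.000, -9.000], [0.000, 6.000]] (det J = 18.000).
Solving J·Δ = −F gives Δ = (0.250, 0.917).
Then the next iterate is (s, t)₁ = (-1.250, -0.583).
Re-evaluating at (-1.250, -0.583): F = (2.45717, -0.790), so ‖F‖₂ = 2.581.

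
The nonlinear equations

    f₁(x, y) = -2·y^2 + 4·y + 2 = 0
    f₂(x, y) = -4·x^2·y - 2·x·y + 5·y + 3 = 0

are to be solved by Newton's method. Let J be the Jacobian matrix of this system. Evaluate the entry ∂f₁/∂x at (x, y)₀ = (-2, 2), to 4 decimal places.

0.0000

∂f₁/∂x = 0.
At (-2, 2) this is 0.0000.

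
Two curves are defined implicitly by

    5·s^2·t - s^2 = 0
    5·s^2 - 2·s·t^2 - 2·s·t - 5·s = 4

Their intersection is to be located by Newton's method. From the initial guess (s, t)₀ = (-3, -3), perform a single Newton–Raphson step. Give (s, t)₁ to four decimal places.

(-2.7647, -0.3020)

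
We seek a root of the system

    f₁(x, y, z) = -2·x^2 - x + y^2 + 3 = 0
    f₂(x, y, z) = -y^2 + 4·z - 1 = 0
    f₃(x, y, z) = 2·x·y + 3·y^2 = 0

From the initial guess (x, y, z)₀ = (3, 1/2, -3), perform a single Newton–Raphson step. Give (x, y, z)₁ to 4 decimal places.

(1.6144, 0.2373, 0.2468)

At (3, 1/2, -3): F = (-17.7500, -13.2500, 3.7500).
Jacobian J = [[-4·x - 1, 2·y, 0], [0, -2·y, 4], [2·y, 2·x + 6·y, 0]].
At the point, J = [[-13.0000, 1.0000, 0.0000], [0.0000, -1.0000, 4.0000], [1.0000, 9.0000, 0.0000]] (det J = 472.0000).
Solving J·Δ = −F gives Δ = (-1.3856, -0.2627, 3.2468).
Then the next iterate is (x, y, z)₁ = (1.6144, 0.2373, 0.2468).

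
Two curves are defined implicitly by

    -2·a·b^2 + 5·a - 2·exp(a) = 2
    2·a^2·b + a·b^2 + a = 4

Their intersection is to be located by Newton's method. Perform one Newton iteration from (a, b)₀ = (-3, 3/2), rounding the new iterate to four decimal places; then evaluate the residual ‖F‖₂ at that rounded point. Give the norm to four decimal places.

At (-3, 3/2): F = (-3.599574, 13.2500).
Jacobian J = [[-2·b^2 - 2·exp(a) + 5, -4·a·b], [4·a·b + b^2 + 1, 2·a^2 + 2·a·b]].
At the point, J = [[0.400426, 18.0000], [-14.7500, 9.0000]] (det J = 269.103833).
Solving J·Δ = −F gives Δ = (1.0067, 0.1776).
Then the next iterate is (a, b)₁ = (-1.9933, 1.6776).
Re-evaluating at (-1.9933, 1.6776): F = (-1.019335, 1.727904), so ‖F‖₂ = 2.0062.

2.0062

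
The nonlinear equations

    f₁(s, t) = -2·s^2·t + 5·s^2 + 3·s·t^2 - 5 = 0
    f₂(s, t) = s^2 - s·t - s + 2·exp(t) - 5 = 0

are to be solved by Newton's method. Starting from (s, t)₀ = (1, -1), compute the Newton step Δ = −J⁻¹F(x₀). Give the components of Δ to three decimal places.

(2.384, 5.691)

At (1, -1): F = (5.000, -3.26424).
Jacobian J = [[-4·s·t + 10·s + 3·t^2, -2·s^2 + 6·s·t], [2·s - t - 1, -s + 2·exp(t)]].
At the point, J = [[17.000, -8.000], [2.000, -0.26424]] (det J = 11.50790).
Solving J·Δ = −F gives Δ = (2.384, 5.691).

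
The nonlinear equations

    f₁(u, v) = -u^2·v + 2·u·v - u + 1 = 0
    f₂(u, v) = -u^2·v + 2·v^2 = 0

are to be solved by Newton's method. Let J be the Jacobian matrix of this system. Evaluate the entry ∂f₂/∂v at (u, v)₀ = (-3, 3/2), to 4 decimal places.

-3.0000

∂f₂/∂v = -u^2 + 4·v.
At (-3, 3/2) this is -3.0000.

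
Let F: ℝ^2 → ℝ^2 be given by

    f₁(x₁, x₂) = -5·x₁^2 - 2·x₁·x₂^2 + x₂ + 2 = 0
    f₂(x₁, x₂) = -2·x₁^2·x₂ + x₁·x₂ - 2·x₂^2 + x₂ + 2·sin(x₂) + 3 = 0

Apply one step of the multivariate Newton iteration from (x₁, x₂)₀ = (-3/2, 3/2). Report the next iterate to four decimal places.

At (-3/2, 3/2): F = (-1.0000, -7.005010).
Jacobian J = [[-10·x₁ - 2·x₂^2, -4·x₁·x₂ + 1], [-4·x₁·x₂ + x₂, -2·x₁^2 + x₁ - 4·x₂ + 2·cos(x₂) + 1]].
At the point, J = [[10.5000, 10.0000], [10.5000, -10.858526]] (det J = -219.014519).
Solving J·Δ = −F gives Δ = (0.3694, -0.2879).
Then the next iterate is (x₁, x₂)₁ = (-1.1306, 1.2121).

(-1.1306, 1.2121)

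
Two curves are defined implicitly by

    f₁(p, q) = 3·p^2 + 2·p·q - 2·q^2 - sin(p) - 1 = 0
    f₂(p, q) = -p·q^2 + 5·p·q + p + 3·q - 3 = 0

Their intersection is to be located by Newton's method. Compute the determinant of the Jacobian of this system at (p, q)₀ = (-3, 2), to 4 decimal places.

98.0000

J = [[6·p + 2·q - cos(p), 2·p - 4·q], [-q^2 + 5·q + 1, -2·p·q + 5·p + 3]].
At the point, J = [[-13.010008, -14.0000], [7.0000, 0.0000]].
det J = 98.0000.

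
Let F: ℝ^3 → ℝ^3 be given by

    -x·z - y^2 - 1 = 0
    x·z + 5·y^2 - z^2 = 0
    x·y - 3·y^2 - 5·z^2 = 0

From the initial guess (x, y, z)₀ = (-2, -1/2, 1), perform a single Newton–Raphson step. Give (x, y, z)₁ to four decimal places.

At (-2, -1/2, 1): F = (0.7500, -1.7500, -4.7500).
Jacobian J = [[-z, -2·y, -x], [z, 10·y, x - 2·z], [y, x - 6·y, -10·z]].
At the point, J = [[-1.0000, 1.0000, 2.0000], [1.0000, -5.0000, -4.0000], [-0.5000, 1.0000, -10.0000]] (det J = -45.0000).
Solving J·Δ = −F gives Δ = (-0.2000, -0.0167, -0.4667).
Then the next iterate is (x, y, z)₁ = (-2.2000, -0.5167, 0.5333).

(-2.2000, -0.5167, 0.5333)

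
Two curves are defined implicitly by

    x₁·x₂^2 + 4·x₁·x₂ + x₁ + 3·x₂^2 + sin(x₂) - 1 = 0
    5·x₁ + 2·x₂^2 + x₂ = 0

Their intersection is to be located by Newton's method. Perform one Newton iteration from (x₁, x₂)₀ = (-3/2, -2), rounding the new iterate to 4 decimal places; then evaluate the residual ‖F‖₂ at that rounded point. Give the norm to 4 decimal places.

At (-3/2, -2): F = (14.590703, -1.5000).
Jacobian J = [[x₂^2 + 4·x₂ + 1, 2·x₁·x₂ + 4·x₁ + 6·x₂ + cos(x₂)], [5, 4·x₂ + 1]].
At the point, J = [[-3.0000, -12.416147], [5.0000, -7.0000]] (det J = 83.080734).
Solving J·Δ = −F gives Δ = (1.4535, 0.8239).
Then the next iterate is (x₁, x₂)₁ = (-0.0465, -1.1761).
Re-evaluating at (-0.0465, -1.1761): F = (2.334456, 1.357822), so ‖F‖₂ = 2.7006.

2.7006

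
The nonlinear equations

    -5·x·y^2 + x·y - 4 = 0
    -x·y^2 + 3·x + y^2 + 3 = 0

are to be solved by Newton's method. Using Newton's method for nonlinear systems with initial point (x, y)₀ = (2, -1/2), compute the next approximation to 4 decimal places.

(-1.2374, -0.3471)

At (2, -1/2): F = (-7.5000, 8.7500).
Jacobian J = [[-5·y^2 + y, -10·x·y + x], [-y^2 + 3, -2·x·y + 2·y]].
At the point, J = [[-1.7500, 12.0000], [2.7500, 1.0000]] (det J = -34.7500).
Solving J·Δ = −F gives Δ = (-3.2374, 0.1529).
Then the next iterate is (x, y)₁ = (-1.2374, -0.3471).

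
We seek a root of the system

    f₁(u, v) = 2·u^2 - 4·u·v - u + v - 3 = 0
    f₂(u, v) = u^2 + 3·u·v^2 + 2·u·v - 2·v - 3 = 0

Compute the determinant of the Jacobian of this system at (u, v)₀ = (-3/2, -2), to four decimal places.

-22.0000

J = [[4·u - 4·v - 1, -4·u + 1], [2·u + 3·v^2 + 2·v, 6·u·v + 2·u - 2]].
At the point, J = [[1.0000, 7.0000], [5.0000, 13.0000]].
det J = -22.0000.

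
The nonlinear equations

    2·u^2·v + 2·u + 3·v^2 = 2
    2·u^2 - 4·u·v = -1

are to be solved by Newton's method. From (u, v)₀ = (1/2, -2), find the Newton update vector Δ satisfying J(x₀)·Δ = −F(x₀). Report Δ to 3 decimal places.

(-0.363, 0.933)

At (1/2, -2): F = (10.000, 5.500).
Jacobian J = [[4·u·v + 2, 2·u^2 + 6·v], [4·u - 4·v, -4·u]].
At the point, J = [[-2.000, -11.500], [10.000, -2.000]] (det J = 119.000).
Solving J·Δ = −F gives Δ = (-0.363, 0.933).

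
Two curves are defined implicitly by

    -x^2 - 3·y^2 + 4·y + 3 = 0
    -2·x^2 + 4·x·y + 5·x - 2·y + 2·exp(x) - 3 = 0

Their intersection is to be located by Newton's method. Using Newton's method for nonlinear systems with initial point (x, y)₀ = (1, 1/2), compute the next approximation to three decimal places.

(1.005, -2.740)

At (1, 1/2): F = (3.250, 6.43656).
Jacobian J = [[-2·x, -6·y + 4], [-4·x + 4·y + 2·exp(x) + 5, 4·x - 2]].
At the point, J = [[-2.000, 1.000], [8.43656, 2.000]] (det J = -12.43656).
Solving J·Δ = −F gives Δ = (0.005, -3.240).
Then the next iterate is (x, y)₁ = (1.005, -2.740).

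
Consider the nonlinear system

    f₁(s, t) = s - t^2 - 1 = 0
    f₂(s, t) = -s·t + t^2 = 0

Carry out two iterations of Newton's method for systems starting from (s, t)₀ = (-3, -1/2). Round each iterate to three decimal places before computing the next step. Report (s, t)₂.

At (-3, -1/2): F = (-4.250, -1.250).
Jacobian J = [[1, -2·t], [-t, -s + 2·t]].
At the point, J = [[1.000, 1.000], [0.500, 2.000]] (det J = 1.500).
Solving J·Δ = −F gives Δ = (4.833, -0.583).
Then the next iterate is (s, t)₁ = (1.833, -1.083).
Round to (1.833, -1.083) and repeat: F = (-0.33989, 3.15803), J = [[1.000, 2.166], [1.083, -3.999]].
Δ = (-0.864, 0.556), so (s, t)₂ = (0.969, -0.527).

(0.969, -0.527)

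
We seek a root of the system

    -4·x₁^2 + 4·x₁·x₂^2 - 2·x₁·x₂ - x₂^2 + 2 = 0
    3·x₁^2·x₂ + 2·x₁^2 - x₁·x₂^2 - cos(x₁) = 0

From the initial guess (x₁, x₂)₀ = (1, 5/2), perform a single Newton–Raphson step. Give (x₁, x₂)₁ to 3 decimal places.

(0.707, 1.866)

At (1, 5/2): F = (11.750, 2.70970).
Jacobian J = [[-8·x₁ + 4·x₂^2 - 2·x₂, 8·x₁·x₂ - 2·x₁ - 2·x₂], [6·x₁·x₂ + 4·x₁ - x₂^2 + sin(x₁), 3·x₁^2 - 2·x₁·x₂]].
At the point, J = [[12.000, 13.000], [13.59147, -2.000]] (det J = -200.68912).
Solving J·Δ = −F gives Δ = (-0.293, -0.634).
Then the next iterate is (x₁, x₂)₁ = (0.707, 1.866).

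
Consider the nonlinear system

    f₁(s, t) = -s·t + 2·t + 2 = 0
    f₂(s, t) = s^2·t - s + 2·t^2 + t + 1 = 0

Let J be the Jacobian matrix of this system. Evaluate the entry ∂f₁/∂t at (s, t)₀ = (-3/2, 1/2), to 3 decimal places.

3.500

∂f₁/∂t = -s + 2.
At (-3/2, 1/2) this is 3.500.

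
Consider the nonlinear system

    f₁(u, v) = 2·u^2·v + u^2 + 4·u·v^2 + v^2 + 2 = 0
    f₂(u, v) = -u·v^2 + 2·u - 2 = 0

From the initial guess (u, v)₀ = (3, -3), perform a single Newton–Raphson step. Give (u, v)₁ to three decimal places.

At (3, -3): F = (74.000, -23.000).
Jacobian J = [[4·u·v + 2·u + 4·v^2, 2·u^2 + 8·u·v + 2·v], [-v^2 + 2, -2·u·v]].
At the point, J = [[6.000, -60.000], [-7.000, 18.000]] (det J = -312.000).
Solving J·Δ = −F gives Δ = (-0.154, 1.218).
Then the next iterate is (u, v)₁ = (2.846, -1.782).

(2.846, -1.782)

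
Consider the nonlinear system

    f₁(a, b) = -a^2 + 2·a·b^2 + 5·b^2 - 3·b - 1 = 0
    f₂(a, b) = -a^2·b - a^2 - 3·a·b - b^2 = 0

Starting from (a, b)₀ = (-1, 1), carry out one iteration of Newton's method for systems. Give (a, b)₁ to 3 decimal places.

At (-1, 1): F = (-2.000, 0.000).
Jacobian J = [[-2·a + 2·b^2, 4·a·b + 10·b - 3], [-2·a·b - 2·a - 3·b, -a^2 - 3·a - 2·b]].
At the point, J = [[4.000, 3.000], [1.000, 0.000]] (det J = -3.000).
Solving J·Δ = −F gives Δ = (0.000, 0.667).
Then the next iterate is (a, b)₁ = (-1.000, 1.667).

(-1.000, 1.667)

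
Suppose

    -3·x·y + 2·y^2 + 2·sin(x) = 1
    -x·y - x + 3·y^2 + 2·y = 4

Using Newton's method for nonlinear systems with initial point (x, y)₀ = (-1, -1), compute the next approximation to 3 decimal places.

(-0.343, -2.000)

At (-1, -1): F = (-3.68294, -3.000).
Jacobian J = [[-3·y + 2·cos(x), -3·x + 4·y], [-y - 1, -x + 6·y + 2]].
At the point, J = [[4.08060, -1.000], [0.000, -3.000]] (det J = -12.24181).
Solving J·Δ = −F gives Δ = (0.657, -1.000).
Then the next iterate is (x, y)₁ = (-0.343, -2.000).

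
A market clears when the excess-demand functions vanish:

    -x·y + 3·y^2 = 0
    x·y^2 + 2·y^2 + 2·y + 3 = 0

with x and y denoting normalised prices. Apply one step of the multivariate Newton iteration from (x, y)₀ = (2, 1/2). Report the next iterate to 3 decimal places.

(0.000, -0.250)

At (2, 1/2): F = (-0.250, 5.000).
Jacobian J = [[-y, -x + 6·y], [y^2, 2·x·y + 4·y + 2]].
At the point, J = [[-0.500, 1.000], [0.250, 6.000]] (det J = -3.250).
Solving J·Δ = −F gives Δ = (-2.000, -0.750).
Then the next iterate is (x, y)₁ = (0.000, -0.250).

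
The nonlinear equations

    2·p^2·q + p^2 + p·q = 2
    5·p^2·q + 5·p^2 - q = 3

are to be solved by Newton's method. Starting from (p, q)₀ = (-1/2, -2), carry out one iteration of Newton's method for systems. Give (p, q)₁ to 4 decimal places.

At (-1/2, -2): F = (-1.7500, -2.2500).
Jacobian J = [[4·p·q + 2·p + q, 2·p^2 + p], [10·p·q + 10·p, 5·p^2 - 1]].
At the point, J = [[1.0000, 0.0000], [5.0000, 0.2500]] (det J = 0.2500).
Solving J·Δ = −F gives Δ = (1.7500, -26.0000).
Then the next iterate is (p, q)₁ = (1.2500, -28.0000).

(1.2500, -28.0000)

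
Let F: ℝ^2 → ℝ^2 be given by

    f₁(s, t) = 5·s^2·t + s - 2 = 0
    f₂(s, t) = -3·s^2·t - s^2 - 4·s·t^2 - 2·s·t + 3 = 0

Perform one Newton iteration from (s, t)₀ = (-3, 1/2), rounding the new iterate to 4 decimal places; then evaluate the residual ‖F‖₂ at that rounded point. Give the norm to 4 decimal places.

At (-3, 1/2): F = (17.5000, -13.5000).
Jacobian J = [[10·s·t + 1, 5·s^2], [-6·s·t - 2·s - 4·t^2 - 2·t, -3·s^2 - 8·s·t - 2·s]].
At the point, J = [[-14.0000, 45.0000], [13.0000, -9.0000]] (det J = -459.0000).
Solving J·Δ = −F gives Δ = (0.9804, -0.0839).
Then the next iterate is (s, t)₁ = (-2.0196, 0.4161).
Re-evaluating at (-2.0196, 0.4161): F = (4.466310, -3.090932), so ‖F‖₂ = 5.4316.

5.4316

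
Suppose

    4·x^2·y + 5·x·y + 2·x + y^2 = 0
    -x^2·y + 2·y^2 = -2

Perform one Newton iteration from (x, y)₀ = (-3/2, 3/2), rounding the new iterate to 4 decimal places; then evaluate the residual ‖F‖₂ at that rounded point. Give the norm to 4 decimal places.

1.1273

At (-3/2, 3/2): F = (1.5000, 3.1250).
Jacobian J = [[8·x·y + 5·y + 2, 4·x^2 + 5·x + 2·y], [-2·x·y, -x^2 + 4·y]].
At the point, J = [[-8.5000, 4.5000], [4.5000, 3.7500]] (det J = -52.1250).
Solving J·Δ = −F gives Δ = (-0.1619, -0.6391).
Then the next iterate is (x, y)₁ = (-1.6619, 0.8609).
Re-evaluating at (-1.6619, 0.8609): F = (-0.225381, 1.104568), so ‖F‖₂ = 1.1273.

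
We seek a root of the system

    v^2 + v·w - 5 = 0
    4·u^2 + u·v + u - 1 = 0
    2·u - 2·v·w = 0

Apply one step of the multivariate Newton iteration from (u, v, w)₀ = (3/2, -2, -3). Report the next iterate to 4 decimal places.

(0.9121, -2.0220, -0.4231)

At (3/2, -2, -3): F = (5.0000, 6.5000, -9.0000).
Jacobian J = [[0, 2·v + w, v], [8·u + v + 1, u, 0], [2, -2·w, -2·v]].
At the point, J = [[0.0000, -7.0000, -2.0000], [11.0000, 1.5000, 0.0000], [2.0000, 6.0000, 4.0000]] (det J = 182.0000).
Solving J·Δ = −F gives Δ = (-0.5879, -0.0220, 2.5769).
Then the next iterate is (u, v, w)₁ = (0.9121, -2.0220, -0.4231).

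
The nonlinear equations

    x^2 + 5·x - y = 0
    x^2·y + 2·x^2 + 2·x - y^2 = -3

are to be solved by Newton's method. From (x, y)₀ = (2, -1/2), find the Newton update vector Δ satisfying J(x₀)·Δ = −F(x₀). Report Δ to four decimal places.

(-1.6085, 0.0236)

At (2, -1/2): F = (14.5000, 12.7500).
Jacobian J = [[2·x + 5, -1], [2·x·y + 4·x + 2, x^2 - 2·y]].
At the point, J = [[9.0000, -1.0000], [8.0000, 5.0000]] (det J = 53.0000).
Solving J·Δ = −F gives Δ = (-1.6085, 0.0236).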